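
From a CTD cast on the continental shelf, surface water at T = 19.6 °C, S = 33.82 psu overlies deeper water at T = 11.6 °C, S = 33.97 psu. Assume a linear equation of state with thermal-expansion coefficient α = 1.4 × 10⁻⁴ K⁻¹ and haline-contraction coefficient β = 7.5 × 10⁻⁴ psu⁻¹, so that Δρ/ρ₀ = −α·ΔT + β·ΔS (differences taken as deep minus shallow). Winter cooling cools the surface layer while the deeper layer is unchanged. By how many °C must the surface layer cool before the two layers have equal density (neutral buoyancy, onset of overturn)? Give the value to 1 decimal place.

Neutral buoyancy requires Δρ = 0, i.e. −α(T_deep − T_surf′) + β(S_deep − S_surf) = 0.
T_surf′ = T_deep − (β/α)·ΔS = 11.6 − (7.5 × 10⁻⁴/1.4 × 10⁻⁴)·(+0.15) = 10.796 °C.
Cooling required: 19.6 − (10.796) = 8.804 °C.

8.8 °C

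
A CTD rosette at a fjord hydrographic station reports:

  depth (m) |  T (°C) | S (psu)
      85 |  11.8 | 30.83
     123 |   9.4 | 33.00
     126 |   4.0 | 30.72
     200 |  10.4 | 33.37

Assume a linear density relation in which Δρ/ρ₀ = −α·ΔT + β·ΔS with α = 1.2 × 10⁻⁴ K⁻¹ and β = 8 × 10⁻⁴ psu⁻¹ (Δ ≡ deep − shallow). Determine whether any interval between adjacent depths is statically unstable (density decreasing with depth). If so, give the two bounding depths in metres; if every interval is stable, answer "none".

123–126 m

Evaluate Δρ/ρ₀ = −αΔT + βΔS across each adjacent pair:
  85–123 m: −αΔT+βΔS = −(1.2 × 10⁻⁴)(-2.4)+(8 × 10⁻⁴)(+2.17) = 2.0 × 10⁻³ → stable
  123–126 m: −αΔT+βΔS = −(1.2 × 10⁻⁴)(-5.4)+(8 × 10⁻⁴)(-2.28) = -1.2 × 10⁻³ → UNSTABLE
  126–200 m: −αΔT+βΔS = −(1.2 × 10⁻⁴)(+6.4)+(8 × 10⁻⁴)(+2.65) = 1.4 × 10⁻³ → stable
The 123–126 m interval has Δρ < 0: lighter water underlies denser water.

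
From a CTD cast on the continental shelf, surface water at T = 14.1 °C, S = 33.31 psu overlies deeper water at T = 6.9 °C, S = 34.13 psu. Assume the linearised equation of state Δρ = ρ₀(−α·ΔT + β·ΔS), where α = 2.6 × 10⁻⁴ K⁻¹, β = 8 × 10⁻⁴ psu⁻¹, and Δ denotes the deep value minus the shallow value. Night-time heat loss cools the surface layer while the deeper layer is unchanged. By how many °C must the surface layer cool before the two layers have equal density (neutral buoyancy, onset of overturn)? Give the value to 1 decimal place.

9.7 °C

Neutral buoyancy requires Δρ = 0, i.e. −α(T_deep − T_surf′) + β(S_deep − S_surf) = 0.
T_surf′ = T_deep − (β/α)·ΔS = 6.9 − (8 × 10⁻⁴/2.6 × 10⁻⁴)·(+0.82) = 4.377 °C.
Cooling required: 14.1 − (4.377) = 9.723 °C.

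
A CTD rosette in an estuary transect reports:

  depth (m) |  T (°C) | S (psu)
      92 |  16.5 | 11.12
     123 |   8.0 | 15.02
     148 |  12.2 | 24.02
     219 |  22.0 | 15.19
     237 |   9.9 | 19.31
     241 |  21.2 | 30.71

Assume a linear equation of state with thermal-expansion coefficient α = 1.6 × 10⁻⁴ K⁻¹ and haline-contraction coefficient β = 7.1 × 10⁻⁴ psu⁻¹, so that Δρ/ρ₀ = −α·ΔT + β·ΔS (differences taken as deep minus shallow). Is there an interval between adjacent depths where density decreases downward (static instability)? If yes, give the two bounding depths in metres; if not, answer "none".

Evaluate Δρ/ρ₀ = −αΔT + βΔS across each adjacent pair:
  92–123 m: −αΔT+βΔS = −(1.6 × 10⁻⁴)(-8.5)+(7.1 × 10⁻⁴)(+3.90) = 4.1 × 10⁻³ → stable
  123–148 m: −αΔT+βΔS = −(1.6 × 10⁻⁴)(+4.2)+(7.1 × 10⁻⁴)(+9.00) = 5.7 × 10⁻³ → stable
  148–219 m: −αΔT+βΔS = −(1.6 × 10⁻⁴)(+9.8)+(7.1 × 10⁻⁴)(-8.83) = -7.8 × 10⁻³ → UNSTABLE
  219–237 m: −αΔT+βΔS = −(1.6 × 10⁻⁴)(-12.1)+(7.1 × 10⁻⁴)(+4.12) = 4.9 × 10⁻³ → stable
  237–241 m: −αΔT+βΔS = −(1.6 × 10⁻⁴)(+11.3)+(7.1 × 10⁻⁴)(+11.40) = 6.3 × 10⁻³ → stable
The 148–219 m interval has Δρ < 0: lighter water underlies denser water.

148–219 m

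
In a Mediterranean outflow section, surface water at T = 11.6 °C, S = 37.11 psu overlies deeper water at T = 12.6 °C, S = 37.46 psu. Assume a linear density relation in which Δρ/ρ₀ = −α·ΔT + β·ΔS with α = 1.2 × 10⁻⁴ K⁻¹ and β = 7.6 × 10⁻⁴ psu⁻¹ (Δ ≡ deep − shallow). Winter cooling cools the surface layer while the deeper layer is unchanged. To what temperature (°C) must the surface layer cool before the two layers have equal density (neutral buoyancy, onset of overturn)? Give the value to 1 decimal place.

Neutral buoyancy requires Δρ = 0, i.e. −α(T_deep − T_surf′) + β(S_deep − S_surf) = 0.
T_surf′ = T_deep − (β/α)·ΔS = 12.6 − (7.6 × 10⁻⁴/1.2 × 10⁻⁴)·(+0.35) = 10.383 °C.
Cooling required: 11.6 − (10.383) = 1.217 °C.

10.4 °C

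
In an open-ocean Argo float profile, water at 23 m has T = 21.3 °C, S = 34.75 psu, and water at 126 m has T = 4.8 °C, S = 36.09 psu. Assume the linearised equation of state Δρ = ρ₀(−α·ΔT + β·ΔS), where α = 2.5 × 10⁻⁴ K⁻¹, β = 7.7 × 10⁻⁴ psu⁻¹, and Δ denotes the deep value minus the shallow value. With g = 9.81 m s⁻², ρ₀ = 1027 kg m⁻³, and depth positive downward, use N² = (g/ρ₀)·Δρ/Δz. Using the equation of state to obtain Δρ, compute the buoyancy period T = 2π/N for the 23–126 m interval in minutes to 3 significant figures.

ΔT = -16.5 K, ΔS = +1.34 psu (deep − shallow).
Δρ/ρ₀ = −αΔT + βΔS = 4.125 × 10⁻³ + 1.0318 × 10⁻³ = 5.1568 × 10⁻³, so Δρ ≈ 5.296 kg m⁻³.
N² = (g/ρ₀)·Δρ/Δz = g·(Δρ/ρ₀)/Δz = 9.81 × 5.1568 × 10⁻³ / 103 = 4.9115 × 10⁻⁴ s⁻².
N = √(4.9115 × 10⁻⁴) = 0.022162 rad s⁻¹ → T = 2π/N = 283.51 s = 4.7252 min ≈ 4.73 min.

4.73 min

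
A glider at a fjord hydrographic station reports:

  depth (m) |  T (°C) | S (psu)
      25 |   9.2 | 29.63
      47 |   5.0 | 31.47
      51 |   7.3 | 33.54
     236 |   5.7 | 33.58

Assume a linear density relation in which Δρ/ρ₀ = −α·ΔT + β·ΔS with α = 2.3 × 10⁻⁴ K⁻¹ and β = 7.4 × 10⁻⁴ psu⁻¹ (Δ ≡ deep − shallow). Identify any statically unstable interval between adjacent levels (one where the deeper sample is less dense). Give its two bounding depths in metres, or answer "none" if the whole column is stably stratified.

none

Evaluate Δρ/ρ₀ = −αΔT + βΔS across each adjacent pair:
  25–47 m: −αΔT+βΔS = −(2.3 × 10⁻⁴)(-4.2)+(7.4 × 10⁻⁴)(+1.84) = 2.3 × 10⁻³ → stable
  47–51 m: −αΔT+βΔS = −(2.3 × 10⁻⁴)(+2.3)+(7.4 × 10⁻⁴)(+2.07) = 1.0 × 10⁻³ → stable
  51–236 m: −αΔT+βΔS = −(2.3 × 10⁻⁴)(-1.6)+(7.4 × 10⁻⁴)(+0.04) = 4.0 × 10⁻⁴ → stable
Every interval has Δρ > 0: the column is stably stratified throughout.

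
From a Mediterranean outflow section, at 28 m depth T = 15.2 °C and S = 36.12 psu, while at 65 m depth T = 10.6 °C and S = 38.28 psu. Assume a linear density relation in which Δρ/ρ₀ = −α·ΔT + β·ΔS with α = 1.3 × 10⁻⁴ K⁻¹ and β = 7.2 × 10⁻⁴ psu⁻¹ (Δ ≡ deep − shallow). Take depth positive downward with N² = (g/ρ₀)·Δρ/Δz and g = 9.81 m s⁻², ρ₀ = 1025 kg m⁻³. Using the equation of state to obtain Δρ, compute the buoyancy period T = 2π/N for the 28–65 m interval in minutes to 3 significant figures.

4.38 min

ΔT = -4.6 K, ΔS = +2.16 psu (deep − shallow).
Δρ/ρ₀ = −αΔT + βΔS = 5.98 × 10⁻⁴ + 1.5552 × 10⁻³ = 2.1532 × 10⁻³, so Δρ ≈ 2.207 kg m⁻³.
N² = (g/ρ₀)·Δρ/Δz = g·(Δρ/ρ₀)/Δz = 9.81 × 2.1532 × 10⁻³ / 37 = 5.7089 × 10⁻⁴ s⁻².
N = √(5.7089 × 10⁻⁴) = 0.023893 rad s⁻¹ → T = 2π/N = 262.97 s = 4.3828 min ≈ 4.38 min.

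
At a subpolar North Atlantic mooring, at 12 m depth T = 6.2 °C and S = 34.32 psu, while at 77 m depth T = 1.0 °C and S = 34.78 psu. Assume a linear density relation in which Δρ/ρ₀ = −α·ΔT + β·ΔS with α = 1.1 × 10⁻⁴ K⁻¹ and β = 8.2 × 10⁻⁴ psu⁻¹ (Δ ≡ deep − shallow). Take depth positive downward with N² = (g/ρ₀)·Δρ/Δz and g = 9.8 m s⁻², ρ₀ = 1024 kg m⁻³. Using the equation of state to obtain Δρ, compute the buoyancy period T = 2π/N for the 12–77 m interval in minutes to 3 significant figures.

ΔT = -5.2 K, ΔS = +0.46 psu (deep − shallow).
Δρ/ρ₀ = −αΔT + βΔS = 5.72 × 10⁻⁴ + 3.772 × 10⁻⁴ = 9.492 × 10⁻⁴, so Δρ ≈ 0.9720 kg m⁻³.
N² = (g/ρ₀)·Δρ/Δz = g·(Δρ/ρ₀)/Δz = 9.8 × 9.492 × 10⁻⁴ / 65 = 1.4311 × 10⁻⁴ s⁻².
N = √(1.4311 × 10⁻⁴) = 0.011963 rad s⁻¹ → T = 2π/N = 525.22 s = 8.7537 min ≈ 8.75 min.

8.75 min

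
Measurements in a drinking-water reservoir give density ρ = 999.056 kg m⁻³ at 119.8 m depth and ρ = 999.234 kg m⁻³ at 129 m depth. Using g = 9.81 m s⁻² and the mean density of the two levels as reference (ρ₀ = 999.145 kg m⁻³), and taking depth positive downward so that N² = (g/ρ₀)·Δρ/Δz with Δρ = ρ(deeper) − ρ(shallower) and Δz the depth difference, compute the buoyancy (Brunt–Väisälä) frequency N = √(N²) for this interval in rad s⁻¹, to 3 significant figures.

Δρ = 999.234 − 999.056 = 0.178 kg m⁻³ over Δz = 129 − 119.8 = 9.2 m.
N² = (9.81/999.145) × (0.178/9.2) = 1.8996 × 10⁻⁴ s⁻².
N = √(1.8996 × 10⁻⁴) = 0.013783 rad s⁻¹ ≈ 0.0138 rad s⁻¹.
A positive N² confirms static stability across the interval.

0.0138 rad s⁻¹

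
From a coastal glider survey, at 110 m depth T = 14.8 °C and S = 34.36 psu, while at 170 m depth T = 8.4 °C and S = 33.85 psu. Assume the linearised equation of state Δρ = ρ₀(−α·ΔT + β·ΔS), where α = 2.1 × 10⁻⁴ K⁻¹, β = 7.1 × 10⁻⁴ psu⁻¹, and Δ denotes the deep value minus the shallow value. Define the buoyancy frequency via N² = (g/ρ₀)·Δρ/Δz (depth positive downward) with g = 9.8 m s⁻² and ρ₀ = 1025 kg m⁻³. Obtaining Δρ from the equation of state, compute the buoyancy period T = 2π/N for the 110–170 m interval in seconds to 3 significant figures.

496 s

ΔT = -6.4 K, ΔS = -0.51 psu (deep − shallow).
Δρ/ρ₀ = −αΔT + βΔS = 1.344 × 10⁻³ − 3.621 × 10⁻⁴ = 9.819 × 10⁻⁴, so Δρ ≈ 1.006 kg m⁻³.
N² = (g/ρ₀)·Δρ/Δz = g·(Δρ/ρ₀)/Δz = 9.8 × 9.819 × 10⁻⁴ / 60 = 1.6038 × 10⁻⁴ s⁻².
N = √(1.6038 × 10⁻⁴) = 0.012664 rad s⁻¹ → T = 2π/N = 496.15 s ≈ 496 s.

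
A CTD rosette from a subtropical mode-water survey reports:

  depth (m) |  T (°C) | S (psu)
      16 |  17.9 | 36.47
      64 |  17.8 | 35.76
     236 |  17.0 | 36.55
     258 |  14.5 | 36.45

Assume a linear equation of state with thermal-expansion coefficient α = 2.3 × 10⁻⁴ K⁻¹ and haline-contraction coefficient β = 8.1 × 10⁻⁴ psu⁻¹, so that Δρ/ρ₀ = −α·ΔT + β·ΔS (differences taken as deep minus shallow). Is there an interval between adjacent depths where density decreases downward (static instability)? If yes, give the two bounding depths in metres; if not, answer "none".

16–64 m

Evaluate Δρ/ρ₀ = −αΔT + βΔS across each adjacent pair:
  16–64 m: −αΔT+βΔS = −(2.3 × 10⁻⁴)(-0.1)+(8.1 × 10⁻⁴)(-0.71) = -5.5 × 10⁻⁴ → UNSTABLE
  64–236 m: −αΔT+βΔS = −(2.3 × 10⁻⁴)(-0.8)+(8.1 × 10⁻⁴)(+0.79) = 8.2 × 10⁻⁴ → stable
  236–258 m: −αΔT+βΔS = −(2.3 × 10⁻⁴)(-2.5)+(8.1 × 10⁻⁴)(-0.10) = 4.9 × 10⁻⁴ → stable
The 16–64 m interval has Δρ < 0: lighter water underlies denser water.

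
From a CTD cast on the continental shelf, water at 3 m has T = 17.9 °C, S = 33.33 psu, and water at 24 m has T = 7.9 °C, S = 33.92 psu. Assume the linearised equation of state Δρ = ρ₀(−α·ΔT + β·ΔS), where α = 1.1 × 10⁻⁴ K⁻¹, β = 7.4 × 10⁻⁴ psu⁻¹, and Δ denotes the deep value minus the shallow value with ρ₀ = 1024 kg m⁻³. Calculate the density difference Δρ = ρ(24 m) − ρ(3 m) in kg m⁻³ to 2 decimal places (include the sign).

ΔT = -10.0 K, ΔS = +0.59 psu (deep − shallow).
Δρ/ρ₀ = −(1.1 × 10⁻⁴)(-10.0) + (7.4 × 10⁻⁴)(+0.59) = 1.5366 × 10⁻³.
Δρ = 1024 × (1.5366 × 10⁻³) = +1.57 kg m⁻³.
Positive Δρ: denser below, stable.

+1.57 kg m⁻³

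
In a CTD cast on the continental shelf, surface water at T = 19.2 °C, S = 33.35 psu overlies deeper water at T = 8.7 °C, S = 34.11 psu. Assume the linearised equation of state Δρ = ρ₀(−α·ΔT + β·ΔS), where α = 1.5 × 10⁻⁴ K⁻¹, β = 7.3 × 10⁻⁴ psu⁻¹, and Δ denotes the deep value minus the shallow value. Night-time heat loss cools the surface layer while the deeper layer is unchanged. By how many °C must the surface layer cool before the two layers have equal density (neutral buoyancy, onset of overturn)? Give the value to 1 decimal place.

14.2 °C

Neutral buoyancy requires Δρ = 0, i.e. −α(T_deep − T_surf′) + β(S_deep − S_surf) = 0.
T_surf′ = T_deep − (β/α)·ΔS = 8.7 − (7.3 × 10⁻⁴/1.5 × 10⁻⁴)·(+0.76) = 5.001 °C.
Cooling required: 19.2 − (5.001) = 14.199 °C.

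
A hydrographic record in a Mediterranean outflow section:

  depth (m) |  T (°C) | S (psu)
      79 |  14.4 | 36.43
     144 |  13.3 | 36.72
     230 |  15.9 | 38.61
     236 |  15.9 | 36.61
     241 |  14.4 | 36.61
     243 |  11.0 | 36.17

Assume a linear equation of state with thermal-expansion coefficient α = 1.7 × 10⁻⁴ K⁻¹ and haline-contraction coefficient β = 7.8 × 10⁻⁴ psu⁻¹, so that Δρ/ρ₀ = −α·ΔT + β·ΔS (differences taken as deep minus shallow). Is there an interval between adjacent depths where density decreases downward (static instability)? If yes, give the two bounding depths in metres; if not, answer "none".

Evaluate Δρ/ρ₀ = −αΔT + βΔS across each adjacent pair:
  79–144 m: −αΔT+βΔS = −(1.7 × 10⁻⁴)(-1.1)+(7.8 × 10⁻⁴)(+0.29) = 4.1 × 10⁻⁴ → stable
  144–230 m: −αΔT+βΔS = −(1.7 × 10⁻⁴)(+2.6)+(7.8 × 10⁻⁴)(+1.89) = 1.0 × 10⁻³ → stable
  230–236 m: −αΔT+βΔS = −(1.7 × 10⁻⁴)(+0.0)+(7.8 × 10⁻⁴)(-2.00) = -1.6 × 10⁻³ → UNSTABLE
  236–241 m: −αΔT+βΔS = −(1.7 × 10⁻⁴)(-1.5)+(7.8 × 10⁻⁴)(+0.00) = 2.6 × 10⁻⁴ → stable
  241–243 m: −αΔT+βΔS = −(1.7 × 10⁻⁴)(-3.4)+(7.8 × 10⁻⁴)(-0.44) = 2.3 × 10⁻⁴ → stable
The 230–236 m interval has Δρ < 0: lighter water underlies denser water.

230–236 m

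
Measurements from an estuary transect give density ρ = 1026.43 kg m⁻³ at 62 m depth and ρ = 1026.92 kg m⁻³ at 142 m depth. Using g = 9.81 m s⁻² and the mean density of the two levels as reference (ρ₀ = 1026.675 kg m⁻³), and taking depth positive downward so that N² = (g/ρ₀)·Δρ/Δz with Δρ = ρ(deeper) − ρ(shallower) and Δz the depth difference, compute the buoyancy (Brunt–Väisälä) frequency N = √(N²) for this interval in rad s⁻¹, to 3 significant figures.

7.65 × 10⁻³ rad s⁻¹

Δρ = 1026.92 − 1026.43 = 0.49 kg m⁻³ over Δz = 142 − 62 = 80 m.
N² = (9.81/1026.675) × (0.49/80) = 5.8525 × 10⁻⁵ s⁻².
N = √(5.8525 × 10⁻⁵) = 7.6502 × 10⁻³ rad s⁻¹ ≈ 7.65 × 10⁻³ rad s⁻¹.
N² > 0, so the interval is statically stable.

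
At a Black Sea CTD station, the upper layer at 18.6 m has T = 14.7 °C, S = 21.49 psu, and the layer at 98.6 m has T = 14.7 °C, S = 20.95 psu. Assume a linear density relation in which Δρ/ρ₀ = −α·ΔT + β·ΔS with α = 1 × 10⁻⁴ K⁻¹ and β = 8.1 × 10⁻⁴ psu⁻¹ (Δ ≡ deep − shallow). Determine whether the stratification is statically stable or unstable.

ΔT = 14.7 − 14.7 = +0.0 K and ΔS = 20.95 − 21.49 = -0.54 psu (deep − shallow).
−αΔT = 0; βΔS = -4.374 × 10⁻⁴; sum Δρ/ρ₀ = -4.374 × 10⁻⁴.
Δρ/ρ₀ < 0, so Δρ < 0: deeper water is lighter → statically unstable; the column would overturn.

unstable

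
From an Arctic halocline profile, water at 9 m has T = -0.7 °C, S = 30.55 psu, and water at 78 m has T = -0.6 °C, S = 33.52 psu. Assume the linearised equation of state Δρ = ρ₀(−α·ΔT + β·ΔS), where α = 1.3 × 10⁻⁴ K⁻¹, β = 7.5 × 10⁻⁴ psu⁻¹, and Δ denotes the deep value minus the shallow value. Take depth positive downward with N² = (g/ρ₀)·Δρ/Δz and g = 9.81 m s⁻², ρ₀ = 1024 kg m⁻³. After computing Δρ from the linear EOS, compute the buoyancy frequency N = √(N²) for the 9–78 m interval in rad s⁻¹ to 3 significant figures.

0.0177 rad s⁻¹

ΔT = +0.1 K, ΔS = +2.97 psu (deep − shallow).
Δρ/ρ₀ = −αΔT + βΔS = -1.30 × 10⁻⁵ + 2.2275 × 10⁻³ = 2.2145 × 10⁻³, so Δρ ≈ 2.268 kg m⁻³.
N² = (g/ρ₀)·Δρ/Δz = g·(Δρ/ρ₀)/Δz = 9.81 × 2.2145 × 10⁻³ / 69 = 3.1484 × 10⁻⁴ s⁻².
N = √(3.1484 × 10⁻⁴) = 0.017744 rad s⁻¹ ≈ 0.0177 rad s⁻¹.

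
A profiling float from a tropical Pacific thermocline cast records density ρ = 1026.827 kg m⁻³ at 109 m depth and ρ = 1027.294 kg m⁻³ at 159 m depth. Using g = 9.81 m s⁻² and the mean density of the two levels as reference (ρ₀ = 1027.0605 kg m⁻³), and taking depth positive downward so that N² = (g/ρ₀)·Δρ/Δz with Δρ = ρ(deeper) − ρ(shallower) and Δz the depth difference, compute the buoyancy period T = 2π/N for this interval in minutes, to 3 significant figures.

Δρ = 1027.294 − 1026.827 = 0.467 kg m⁻³ over Δz = 159 − 109 = 50 m.
N² = (9.81/1027.0605) × (0.467/50) = 8.9211 × 10⁻⁵ s⁻².
N = √(8.9211 × 10⁻⁵) = 9.4452 × 10⁻³ rad s⁻¹, so T = 2π/N = 665.23 s = 11.087 min ≈ 11.1 min.

11.1 min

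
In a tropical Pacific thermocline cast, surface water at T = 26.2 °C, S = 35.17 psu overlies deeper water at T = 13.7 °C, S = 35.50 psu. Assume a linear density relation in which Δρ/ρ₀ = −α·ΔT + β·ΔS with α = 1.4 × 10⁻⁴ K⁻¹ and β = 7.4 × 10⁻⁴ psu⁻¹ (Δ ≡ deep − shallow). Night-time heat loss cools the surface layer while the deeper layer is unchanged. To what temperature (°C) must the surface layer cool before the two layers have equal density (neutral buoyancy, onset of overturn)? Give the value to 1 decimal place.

12.0 °C

Neutral buoyancy requires Δρ = 0, i.e. −α(T_deep − T_surf′) + β(S_deep − S_surf) = 0.
T_surf′ = T_deep − (β/α)·ΔS = 13.7 − (7.4 × 10⁻⁴/1.4 × 10⁻⁴)·(+0.33) = 11.956 °C.
Cooling required: 26.2 − (11.956) = 14.244 °C.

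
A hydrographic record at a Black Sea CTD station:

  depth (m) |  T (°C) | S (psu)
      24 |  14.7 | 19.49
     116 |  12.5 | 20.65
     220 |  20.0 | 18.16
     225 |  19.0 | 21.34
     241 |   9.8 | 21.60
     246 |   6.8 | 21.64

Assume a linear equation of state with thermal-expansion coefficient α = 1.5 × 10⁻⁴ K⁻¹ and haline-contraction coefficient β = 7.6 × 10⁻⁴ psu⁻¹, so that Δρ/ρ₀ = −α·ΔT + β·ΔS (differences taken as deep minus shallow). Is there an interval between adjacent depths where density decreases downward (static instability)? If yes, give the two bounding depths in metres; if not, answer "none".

Evaluate Δρ/ρ₀ = −αΔT + βΔS across each adjacent pair:
  24–116 m: −αΔT+βΔS = −(1.5 × 10⁻⁴)(-2.2)+(7.6 × 10⁻⁴)(+1.16) = 1.2 × 10⁻³ → stable
  116–220 m: −αΔT+βΔS = −(1.5 × 10⁻⁴)(+7.5)+(7.6 × 10⁻⁴)(-2.49) = -3.0 × 10⁻³ → UNSTABLE
  220–225 m: −αΔT+βΔS = −(1.5 × 10⁻⁴)(-1.0)+(7.6 × 10⁻⁴)(+3.18) = 2.6 × 10⁻³ → stable
  225–241 m: −αΔT+βΔS = −(1.5 × 10⁻⁴)(-9.2)+(7.6 × 10⁻⁴)(+0.26) = 1.6 × 10⁻³ → stable
  241–246 m: −αΔT+βΔS = −(1.5 × 10⁻⁴)(-3.0)+(7.6 × 10⁻⁴)(+0.04) = 4.8 × 10⁻⁴ → stable
The 116–220 m interval has Δρ < 0: lighter water underlies denser water.

116–220 m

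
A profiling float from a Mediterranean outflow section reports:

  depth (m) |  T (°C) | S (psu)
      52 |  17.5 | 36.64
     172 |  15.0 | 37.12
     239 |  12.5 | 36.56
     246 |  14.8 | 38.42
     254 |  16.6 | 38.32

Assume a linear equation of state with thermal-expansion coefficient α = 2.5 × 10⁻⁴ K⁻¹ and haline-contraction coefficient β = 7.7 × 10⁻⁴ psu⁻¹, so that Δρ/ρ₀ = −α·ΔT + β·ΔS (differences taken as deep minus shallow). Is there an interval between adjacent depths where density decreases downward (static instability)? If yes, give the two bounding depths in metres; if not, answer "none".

Evaluate Δρ/ρ₀ = −αΔT + βΔS across each adjacent pair:
  52–172 m: −αΔT+βΔS = −(2.5 × 10⁻⁴)(-2.5)+(7.7 × 10⁻⁴)(+0.48) = 9.9 × 10⁻⁴ → stable
  172–239 m: −αΔT+βΔS = −(2.5 × 10⁻⁴)(-2.5)+(7.7 × 10⁻⁴)(-0.56) = 1.9 × 10⁻⁴ → stable
  239–246 m: −αΔT+βΔS = −(2.5 × 10⁻⁴)(+2.3)+(7.7 × 10⁻⁴)(+1.86) = 8.6 × 10⁻⁴ → stable
  246–254 m: −αΔT+βΔS = −(2.5 × 10⁻⁴)(+1.8)+(7.7 × 10⁻⁴)(-0.10) = -5.3 × 10⁻⁴ → UNSTABLE
The 246–254 m interval has Δρ < 0: lighter water underlies denser water.

246–254 m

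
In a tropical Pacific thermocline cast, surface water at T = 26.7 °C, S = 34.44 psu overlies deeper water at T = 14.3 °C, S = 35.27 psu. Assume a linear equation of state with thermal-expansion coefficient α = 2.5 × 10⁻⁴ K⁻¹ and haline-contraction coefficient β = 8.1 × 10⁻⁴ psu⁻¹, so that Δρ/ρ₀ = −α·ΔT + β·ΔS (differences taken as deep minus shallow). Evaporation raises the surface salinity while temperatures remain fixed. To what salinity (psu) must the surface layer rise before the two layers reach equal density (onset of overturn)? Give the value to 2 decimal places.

39.10 psu

Neutral buoyancy requires −α(T_deep − T_surf) + β(S_deep − S_surf′) = 0.
S_surf′ = S_deep − (α/β)·ΔT = 35.27 − (2.5 × 10⁻⁴/8.1 × 10⁻⁴)·(-12.4) = 39.0972 psu.
Increase required: 39.0972 − 34.44 = 4.6572 psu.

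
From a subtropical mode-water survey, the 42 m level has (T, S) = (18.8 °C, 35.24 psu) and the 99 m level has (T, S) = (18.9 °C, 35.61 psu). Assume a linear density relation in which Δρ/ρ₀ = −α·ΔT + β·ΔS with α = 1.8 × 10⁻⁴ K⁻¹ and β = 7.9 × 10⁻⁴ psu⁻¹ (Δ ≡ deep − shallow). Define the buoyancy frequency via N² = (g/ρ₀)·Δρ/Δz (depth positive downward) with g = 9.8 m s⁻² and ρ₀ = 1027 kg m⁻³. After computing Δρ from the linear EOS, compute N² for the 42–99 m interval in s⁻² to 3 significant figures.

4.72 × 10⁻⁵ s⁻²

ΔT = +0.1 K, ΔS = +0.37 psu (deep − shallow).
Δρ/ρ₀ = −αΔT + βΔS = -1.80 × 10⁻⁵ + 2.923 × 10⁻⁴ = 2.743 × 10⁻⁴, so Δρ ≈ 0.2817 kg m⁻³.
N² = (g/ρ₀)·Δρ/Δz = g·(Δρ/ρ₀)/Δz = 9.8 × 2.743 × 10⁻⁴ / 57 = 4.7160 × 10⁻⁵ s⁻² ≈ 4.72 × 10⁻⁵ s⁻².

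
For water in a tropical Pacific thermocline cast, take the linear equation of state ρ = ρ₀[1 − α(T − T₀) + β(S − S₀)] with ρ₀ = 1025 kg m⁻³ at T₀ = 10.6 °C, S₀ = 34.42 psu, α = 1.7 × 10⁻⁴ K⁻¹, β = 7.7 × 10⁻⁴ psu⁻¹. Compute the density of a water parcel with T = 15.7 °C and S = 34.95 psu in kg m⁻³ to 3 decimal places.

T − T₀ = +5.1 K, S − S₀ = +0.53 psu.
Bracket = 1 − α·(+5.1) + β·(+0.53) = 1 + (-4.589 × 10⁻⁴) = 0.9995411.
ρ = 1025 × 0.9995411 = 1024.530 kg m⁻³.

1024.530 kg m⁻³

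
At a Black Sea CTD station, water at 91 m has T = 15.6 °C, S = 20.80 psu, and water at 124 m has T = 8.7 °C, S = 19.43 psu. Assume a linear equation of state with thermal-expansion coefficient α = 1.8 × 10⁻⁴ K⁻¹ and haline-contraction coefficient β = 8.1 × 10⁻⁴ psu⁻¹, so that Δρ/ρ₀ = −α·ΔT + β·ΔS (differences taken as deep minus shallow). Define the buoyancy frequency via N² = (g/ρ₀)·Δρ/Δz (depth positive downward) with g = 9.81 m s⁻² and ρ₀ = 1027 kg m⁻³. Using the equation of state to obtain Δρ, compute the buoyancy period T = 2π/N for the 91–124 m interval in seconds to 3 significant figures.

1.00 × 10³ s

ΔT = -6.9 K, ΔS = -1.37 psu (deep − shallow).
Δρ/ρ₀ = −αΔT + βΔS = 1.242 × 10⁻³ − 1.1097 × 10⁻³ = 1.323 × 10⁻⁴, so Δρ ≈ 0.1359 kg m⁻³.
N² = (g/ρ₀)·Δρ/Δz = g·(Δρ/ρ₀)/Δz = 9.81 × 1.323 × 10⁻⁴ / 33 = 3.9329 × 10⁻⁵ s⁻².
N = √(3.9329 × 10⁻⁵) = 6.2713 × 10⁻³ rad s⁻¹ → T = 2π/N = 1.0019 × 10³ s ≈ 1.00 × 10³ s.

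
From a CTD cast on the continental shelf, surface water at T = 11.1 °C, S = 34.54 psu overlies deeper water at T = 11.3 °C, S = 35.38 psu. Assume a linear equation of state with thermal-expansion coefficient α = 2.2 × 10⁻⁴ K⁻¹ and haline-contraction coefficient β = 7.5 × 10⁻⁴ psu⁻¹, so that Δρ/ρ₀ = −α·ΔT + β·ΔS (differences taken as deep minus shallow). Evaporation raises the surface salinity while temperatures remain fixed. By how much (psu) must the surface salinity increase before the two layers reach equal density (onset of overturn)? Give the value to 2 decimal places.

0.78 psu

Neutral buoyancy requires −α(T_deep − T_surf) + β(S_deep − S_surf′) = 0.
S_surf′ = S_deep − (α/β)·ΔT = 35.38 − (2.2 × 10⁻⁴/7.5 × 10⁻⁴)·(+0.2) = 35.3213 psu.
Increase required: 35.3213 − 34.54 = 0.7813 psu.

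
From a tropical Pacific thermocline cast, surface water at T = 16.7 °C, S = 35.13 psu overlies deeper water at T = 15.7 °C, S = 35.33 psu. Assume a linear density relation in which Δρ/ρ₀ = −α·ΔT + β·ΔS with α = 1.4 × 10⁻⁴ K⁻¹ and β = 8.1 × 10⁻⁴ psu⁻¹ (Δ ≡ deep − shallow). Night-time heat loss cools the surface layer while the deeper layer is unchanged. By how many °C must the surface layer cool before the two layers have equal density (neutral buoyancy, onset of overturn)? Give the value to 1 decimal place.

Neutral buoyancy requires Δρ = 0, i.e. −α(T_deep − T_surf′) + β(S_deep − S_surf) = 0.
T_surf′ = T_deep − (β/α)·ΔS = 15.7 − (8.1 × 10⁻⁴/1.4 × 10⁻⁴)·(+0.20) = 14.543 °C.
Cooling required: 16.7 − (14.543) = 2.157 °C.

2.2 °C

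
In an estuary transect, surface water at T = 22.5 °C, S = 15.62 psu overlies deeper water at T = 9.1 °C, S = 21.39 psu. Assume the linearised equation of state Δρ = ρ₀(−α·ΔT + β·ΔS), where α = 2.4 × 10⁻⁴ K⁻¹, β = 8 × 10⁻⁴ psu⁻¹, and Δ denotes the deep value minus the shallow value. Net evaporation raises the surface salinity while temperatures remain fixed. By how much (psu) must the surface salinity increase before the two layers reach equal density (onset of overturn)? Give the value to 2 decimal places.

9.79 psu

Neutral buoyancy requires −α(T_deep − T_surf) + β(S_deep − S_surf′) = 0.
S_surf′ = S_deep − (α/β)·ΔT = 21.39 − (2.4 × 10⁻⁴/8 × 10⁻⁴)·(-13.4) = 25.4100 psu.
Increase required: 25.4100 − 15.62 = 9.7900 psu.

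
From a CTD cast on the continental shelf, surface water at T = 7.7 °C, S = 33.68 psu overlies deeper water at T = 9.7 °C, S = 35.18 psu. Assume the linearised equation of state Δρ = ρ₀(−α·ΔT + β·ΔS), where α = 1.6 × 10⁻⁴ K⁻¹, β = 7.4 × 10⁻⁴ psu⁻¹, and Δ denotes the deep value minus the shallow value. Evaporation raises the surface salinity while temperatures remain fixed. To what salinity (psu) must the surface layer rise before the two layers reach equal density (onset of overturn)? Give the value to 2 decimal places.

34.75 psu

Neutral buoyancy requires −α(T_deep − T_surf) + β(S_deep − S_surf′) = 0.
S_surf′ = S_deep − (α/β)·ΔT = 35.18 − (1.6 × 10⁻⁴/7.4 × 10⁻⁴)·(+2.0) = 34.7476 psu.
Increase required: 34.7476 − 33.68 = 1.0676 psu.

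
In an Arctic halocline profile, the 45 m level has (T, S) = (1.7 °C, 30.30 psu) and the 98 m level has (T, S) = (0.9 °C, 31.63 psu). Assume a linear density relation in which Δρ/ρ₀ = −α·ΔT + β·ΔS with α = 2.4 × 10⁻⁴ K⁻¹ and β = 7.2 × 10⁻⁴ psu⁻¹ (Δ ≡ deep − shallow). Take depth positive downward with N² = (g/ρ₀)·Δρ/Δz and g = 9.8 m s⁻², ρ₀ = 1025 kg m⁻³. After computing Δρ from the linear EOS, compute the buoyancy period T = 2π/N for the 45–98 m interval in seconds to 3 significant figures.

431 s

ΔT = -0.8 K, ΔS = +1.33 psu (deep − shallow).
Δρ/ρ₀ = −αΔT + βΔS = 1.92 × 10⁻⁴ + 9.576 × 10⁻⁴ = 1.1496 × 10⁻³, so Δρ ≈ 1.178 kg m⁻³.
N² = (g/ρ₀)·Δρ/Δz = g·(Δρ/ρ₀)/Δz = 9.8 × 1.1496 × 10⁻³ / 53 = 2.1257 × 10⁻⁴ s⁻².
N = √(2.1257 × 10⁻⁴) = 0.014580 rad s⁻¹ → T = 2π/N = 430.95 s ≈ 431 s.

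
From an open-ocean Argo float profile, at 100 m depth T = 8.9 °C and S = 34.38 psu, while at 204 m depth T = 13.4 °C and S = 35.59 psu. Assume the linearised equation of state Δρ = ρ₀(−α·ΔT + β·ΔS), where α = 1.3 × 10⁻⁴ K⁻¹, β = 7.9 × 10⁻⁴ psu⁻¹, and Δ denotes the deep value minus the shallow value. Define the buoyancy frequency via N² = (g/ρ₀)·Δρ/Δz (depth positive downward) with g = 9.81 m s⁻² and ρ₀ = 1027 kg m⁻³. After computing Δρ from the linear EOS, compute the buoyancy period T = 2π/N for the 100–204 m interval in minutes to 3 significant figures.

17.7 min

ΔT = +4.5 K, ΔS = +1.21 psu (deep − shallow).
Δρ/ρ₀ = −αΔT + βΔS = -5.85 × 10⁻⁴ + 9.559 × 10⁻⁴ = 3.709 × 10⁻⁴, so Δρ ≈ 0.3809 kg m⁻³.
N² = (g/ρ₀)·Δρ/Δz = g·(Δρ/ρ₀)/Δz = 9.81 × 3.709 × 10⁻⁴ / 104 = 3.4986 × 10⁻⁵ s⁻².
N = √(3.4986 × 10⁻⁵) = 5.9149 × 10⁻³ rad s⁻¹ → T = 2π/N = 1.0623 × 10³ s = 17.705 min ≈ 17.7 min.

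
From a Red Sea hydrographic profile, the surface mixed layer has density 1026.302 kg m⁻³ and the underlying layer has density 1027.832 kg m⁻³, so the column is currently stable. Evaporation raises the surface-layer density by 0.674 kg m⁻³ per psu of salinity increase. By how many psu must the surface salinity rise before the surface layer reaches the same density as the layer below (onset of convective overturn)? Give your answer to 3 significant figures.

Density deficit of the surface layer: 1027.832 − 1026.302 = 1.53 kg m⁻³.
Required change = 1.53 / 0.674 = 2.27 psu.

2.27 psu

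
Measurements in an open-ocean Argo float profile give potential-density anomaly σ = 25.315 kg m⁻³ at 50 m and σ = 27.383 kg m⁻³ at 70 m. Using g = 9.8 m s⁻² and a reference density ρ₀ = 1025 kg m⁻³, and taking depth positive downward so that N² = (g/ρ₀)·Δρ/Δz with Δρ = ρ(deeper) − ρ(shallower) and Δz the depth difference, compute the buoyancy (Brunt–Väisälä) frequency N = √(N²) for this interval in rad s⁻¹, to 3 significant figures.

0.0314 rad s⁻¹

Δρ = 1027.383 − 1025.315 = 2.068 kg m⁻³ over Δz = 70 − 50 = 20 m.
N² = (9.8/1025) × (2.068/20) = 9.8860 × 10⁻⁴ s⁻².
N = √(9.8860 × 10⁻⁴) = 0.031442 rad s⁻¹ ≈ 0.0314 rad s⁻¹.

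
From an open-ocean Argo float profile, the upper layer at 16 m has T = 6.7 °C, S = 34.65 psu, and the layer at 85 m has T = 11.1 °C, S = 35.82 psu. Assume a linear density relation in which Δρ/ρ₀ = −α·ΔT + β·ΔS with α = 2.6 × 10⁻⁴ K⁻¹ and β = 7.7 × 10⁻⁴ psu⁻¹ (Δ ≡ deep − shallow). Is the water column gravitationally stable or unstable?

ΔT = 11.1 − 6.7 = +4.4 K and ΔS = 35.82 − 34.65 = +1.17 psu (deep − shallow).
−αΔT = -1.144 × 10⁻³; βΔS = 9.009 × 10⁻⁴; sum Δρ/ρ₀ = -2.431 × 10⁻⁴.
Δρ/ρ₀ < 0, so Δρ < 0: deeper water is lighter → statically unstable; the column would overturn.

unstable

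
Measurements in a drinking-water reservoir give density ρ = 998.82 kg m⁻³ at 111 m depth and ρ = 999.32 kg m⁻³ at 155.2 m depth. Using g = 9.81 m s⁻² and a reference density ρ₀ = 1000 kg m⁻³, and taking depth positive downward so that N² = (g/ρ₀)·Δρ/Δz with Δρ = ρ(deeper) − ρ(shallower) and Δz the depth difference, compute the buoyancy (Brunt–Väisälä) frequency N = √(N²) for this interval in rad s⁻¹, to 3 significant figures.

0.0105 rad s⁻¹

Δρ = 999.32 − 998.82 = 0.50 kg m⁻³ over Δz = 155.2 − 111 = 44.2 m.
N² = (9.81/1000) × (0.50/44.2) = 1.1097 × 10⁻⁴ s⁻².
N = √(1.1097 × 10⁻⁴) = 0.010534 rad s⁻¹ ≈ 0.0105 rad s⁻¹.
N² > 0, so the interval is statically stable.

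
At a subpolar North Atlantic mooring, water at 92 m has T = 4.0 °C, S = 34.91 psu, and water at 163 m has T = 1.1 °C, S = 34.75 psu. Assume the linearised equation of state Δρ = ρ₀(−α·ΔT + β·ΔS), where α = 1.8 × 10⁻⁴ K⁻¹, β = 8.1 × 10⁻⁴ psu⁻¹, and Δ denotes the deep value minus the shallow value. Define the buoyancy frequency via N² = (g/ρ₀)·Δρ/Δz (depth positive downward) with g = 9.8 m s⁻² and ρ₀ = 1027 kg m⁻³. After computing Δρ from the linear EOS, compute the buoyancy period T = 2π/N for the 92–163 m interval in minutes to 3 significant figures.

ΔT = -2.9 K, ΔS = -0.16 psu (deep − shallow).
Δρ/ρ₀ = −αΔT + βΔS = 5.22 × 10⁻⁴ − 1.296 × 10⁻⁴ = 3.924 × 10⁻⁴, so Δρ ≈ 0.4030 kg m⁻³.
N² = (g/ρ₀)·Δρ/Δz = g·(Δρ/ρ₀)/Δz = 9.8 × 3.924 × 10⁻⁴ / 71 = 5.4162 × 10⁻⁵ s⁻².
N = √(5.4162 × 10⁻⁵) = 7.3595 × 10⁻³ rad s⁻¹ → T = 2π/N = 853.75 s = 14.229 min ≈ 14.2 min.

14.2 min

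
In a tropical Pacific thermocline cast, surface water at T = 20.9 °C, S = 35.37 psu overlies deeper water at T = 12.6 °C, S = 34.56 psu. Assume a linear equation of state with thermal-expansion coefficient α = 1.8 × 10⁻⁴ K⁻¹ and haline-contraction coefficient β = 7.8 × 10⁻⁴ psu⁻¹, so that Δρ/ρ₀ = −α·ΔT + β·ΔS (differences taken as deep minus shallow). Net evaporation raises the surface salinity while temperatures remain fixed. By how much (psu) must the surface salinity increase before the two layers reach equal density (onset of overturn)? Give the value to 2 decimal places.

1.11 psu

Neutral buoyancy requires −α(T_deep − T_surf) + β(S_deep − S_surf′) = 0.
S_surf′ = S_deep − (α/β)·ΔT = 34.56 − (1.8 × 10⁻⁴/7.8 × 10⁻⁴)·(-8.3) = 36.4754 psu.
Increase required: 36.4754 − 35.37 = 1.1054 psu.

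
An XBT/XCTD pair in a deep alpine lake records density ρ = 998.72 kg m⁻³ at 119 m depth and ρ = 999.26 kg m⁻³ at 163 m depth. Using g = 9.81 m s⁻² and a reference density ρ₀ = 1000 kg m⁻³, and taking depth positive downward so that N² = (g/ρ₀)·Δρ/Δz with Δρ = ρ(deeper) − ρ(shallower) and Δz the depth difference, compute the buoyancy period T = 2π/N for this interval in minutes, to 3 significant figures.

Δρ = 999.26 − 998.72 = 0.54 kg m⁻³ over Δz = 163 − 119 = 44 m.
N² = (9.81/1000) × (0.54/44) = 1.2040 × 10⁻⁴ s⁻².
N = √(1.2040 × 10⁻⁴) = 0.010973 rad s⁻¹, so T = 2π/N = 572.60 s = 9.5433 min ≈ 9.54 min.

9.54 min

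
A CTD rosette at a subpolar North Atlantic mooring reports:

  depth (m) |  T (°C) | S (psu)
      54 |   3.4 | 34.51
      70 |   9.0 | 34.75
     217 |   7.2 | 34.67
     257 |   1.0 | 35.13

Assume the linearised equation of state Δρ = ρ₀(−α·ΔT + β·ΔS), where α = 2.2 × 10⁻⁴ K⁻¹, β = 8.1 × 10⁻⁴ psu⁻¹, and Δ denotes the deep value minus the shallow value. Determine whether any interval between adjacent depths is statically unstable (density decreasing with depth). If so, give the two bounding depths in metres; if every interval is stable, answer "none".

Evaluate Δρ/ρ₀ = −αΔT + βΔS across each adjacent pair:
  54–70 m: −αΔT+βΔS = −(2.2 × 10⁻⁴)(+5.6)+(8.1 × 10⁻⁴)(+0.24) = -1.0 × 10⁻³ → UNSTABLE
  70–217 m: −αΔT+βΔS = −(2.2 × 10⁻⁴)(-1.8)+(8.1 × 10⁻⁴)(-0.08) = 3.3 × 10⁻⁴ → stable
  217–257 m: −αΔT+βΔS = −(2.2 × 10⁻⁴)(-6.2)+(8.1 × 10⁻⁴)(+0.46) = 1.7 × 10⁻³ → stable
The 54–70 m interval has Δρ < 0: lighter water underlies denser water.

54–70 m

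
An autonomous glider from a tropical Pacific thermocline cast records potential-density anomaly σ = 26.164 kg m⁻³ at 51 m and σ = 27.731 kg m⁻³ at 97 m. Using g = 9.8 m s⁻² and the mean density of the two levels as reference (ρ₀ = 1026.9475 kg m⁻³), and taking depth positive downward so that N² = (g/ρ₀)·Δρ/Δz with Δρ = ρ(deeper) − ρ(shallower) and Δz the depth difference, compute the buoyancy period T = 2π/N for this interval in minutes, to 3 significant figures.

5.81 min

Δρ = 1027.731 − 1026.164 = 1.567 kg m⁻³ over Δz = 97 − 51 = 46 m.
N² = (9.8/1026.9475) × (1.567/46) = 3.2508 × 10⁻⁴ s⁻².
N = √(3.2508 × 10⁻⁴) = 0.018030 rad s⁻¹, so T = 2π/N = 348.49 s = 5.8082 min ≈ 5.81 min.
Since Δρ > 0 the layer is stably stratified.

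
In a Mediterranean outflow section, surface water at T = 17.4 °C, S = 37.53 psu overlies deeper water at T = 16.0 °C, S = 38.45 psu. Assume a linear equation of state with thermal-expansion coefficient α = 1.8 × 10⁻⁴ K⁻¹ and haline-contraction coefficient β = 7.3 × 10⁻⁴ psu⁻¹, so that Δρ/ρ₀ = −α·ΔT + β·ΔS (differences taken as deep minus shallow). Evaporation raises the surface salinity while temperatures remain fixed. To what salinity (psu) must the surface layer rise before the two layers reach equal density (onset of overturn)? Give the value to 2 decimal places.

38.80 psu

Neutral buoyancy requires −α(T_deep − T_surf) + β(S_deep − S_surf′) = 0.
S_surf′ = S_deep − (α/β)·ΔT = 38.45 − (1.8 × 10⁻⁴/7.3 × 10⁻⁴)·(-1.4) = 38.7952 psu.
Increase required: 38.7952 − 37.53 = 1.2652 psu.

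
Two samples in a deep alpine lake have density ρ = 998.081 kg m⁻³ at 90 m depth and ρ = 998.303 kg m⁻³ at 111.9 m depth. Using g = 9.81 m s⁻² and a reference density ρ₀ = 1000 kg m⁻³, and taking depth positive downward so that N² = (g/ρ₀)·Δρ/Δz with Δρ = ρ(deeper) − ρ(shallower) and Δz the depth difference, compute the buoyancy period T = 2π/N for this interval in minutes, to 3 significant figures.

Δρ = 998.303 − 998.081 = 0.222 kg m⁻³ over Δz = 111.9 − 90 = 21.9 m.
N² = (9.81/1000) × (0.222/21.9) = 9.9444 × 10⁻⁵ s⁻².
N = √(9.9444 × 10⁻⁵) = 9.9722 × 10⁻³ rad s⁻¹, so T = 2π/N = 630.07 s = 10.501 min ≈ 10.5 min.

10.5 min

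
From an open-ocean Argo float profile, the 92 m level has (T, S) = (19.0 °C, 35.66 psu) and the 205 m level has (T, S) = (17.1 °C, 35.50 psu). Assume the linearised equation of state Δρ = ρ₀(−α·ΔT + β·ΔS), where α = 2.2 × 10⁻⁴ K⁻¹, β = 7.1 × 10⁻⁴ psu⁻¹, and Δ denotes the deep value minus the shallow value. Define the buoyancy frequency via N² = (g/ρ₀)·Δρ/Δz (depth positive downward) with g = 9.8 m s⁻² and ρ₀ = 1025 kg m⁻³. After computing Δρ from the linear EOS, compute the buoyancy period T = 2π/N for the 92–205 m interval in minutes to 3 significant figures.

ΔT = -1.9 K, ΔS = -0.16 psu (deep − shallow).
Δρ/ρ₀ = −αΔT + βΔS = 4.18 × 10⁻⁴ − 1.136 × 10⁻⁴ = 3.044 × 10⁻⁴, so Δρ ≈ 0.3120 kg m⁻³.
N² = (g/ρ₀)·Δρ/Δz = g·(Δρ/ρ₀)/Δz = 9.8 × 3.044 × 10⁻⁴ / 113 = 2.6399 × 10⁻⁵ s⁻².
N = √(2.6399 × 10⁻⁵) = 5.1380 × 10⁻³ rad s⁻¹ → T = 2π/N = 1.2229 × 10³ s = 20.382 min ≈ 20.4 min.

20.4 min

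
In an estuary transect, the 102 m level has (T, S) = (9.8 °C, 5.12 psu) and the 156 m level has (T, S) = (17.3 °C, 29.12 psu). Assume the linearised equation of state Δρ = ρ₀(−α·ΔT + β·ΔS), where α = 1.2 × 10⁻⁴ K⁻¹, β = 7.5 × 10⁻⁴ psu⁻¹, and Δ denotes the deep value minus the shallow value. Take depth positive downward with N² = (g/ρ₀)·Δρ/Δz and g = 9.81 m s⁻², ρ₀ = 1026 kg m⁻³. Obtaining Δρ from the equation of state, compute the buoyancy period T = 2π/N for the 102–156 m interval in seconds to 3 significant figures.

ΔT = +7.5 K, ΔS = +24.00 psu (deep − shallow).
Δρ/ρ₀ = −αΔT + βΔS = -9.00 × 10⁻⁴ + 0.0180 = 0.0171, so Δρ ≈ 17.54 kg m⁻³.
N² = (g/ρ₀)·Δρ/Δz = g·(Δρ/ρ₀)/Δz = 9.81 × 0.0171 / 54 = 3.1065 × 10⁻³ s⁻².
N = √(3.1065 × 10⁻³) = 0.055736 rad s⁻¹ → T = 2π/N = 112.73 s ≈ 113 s.

113 s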